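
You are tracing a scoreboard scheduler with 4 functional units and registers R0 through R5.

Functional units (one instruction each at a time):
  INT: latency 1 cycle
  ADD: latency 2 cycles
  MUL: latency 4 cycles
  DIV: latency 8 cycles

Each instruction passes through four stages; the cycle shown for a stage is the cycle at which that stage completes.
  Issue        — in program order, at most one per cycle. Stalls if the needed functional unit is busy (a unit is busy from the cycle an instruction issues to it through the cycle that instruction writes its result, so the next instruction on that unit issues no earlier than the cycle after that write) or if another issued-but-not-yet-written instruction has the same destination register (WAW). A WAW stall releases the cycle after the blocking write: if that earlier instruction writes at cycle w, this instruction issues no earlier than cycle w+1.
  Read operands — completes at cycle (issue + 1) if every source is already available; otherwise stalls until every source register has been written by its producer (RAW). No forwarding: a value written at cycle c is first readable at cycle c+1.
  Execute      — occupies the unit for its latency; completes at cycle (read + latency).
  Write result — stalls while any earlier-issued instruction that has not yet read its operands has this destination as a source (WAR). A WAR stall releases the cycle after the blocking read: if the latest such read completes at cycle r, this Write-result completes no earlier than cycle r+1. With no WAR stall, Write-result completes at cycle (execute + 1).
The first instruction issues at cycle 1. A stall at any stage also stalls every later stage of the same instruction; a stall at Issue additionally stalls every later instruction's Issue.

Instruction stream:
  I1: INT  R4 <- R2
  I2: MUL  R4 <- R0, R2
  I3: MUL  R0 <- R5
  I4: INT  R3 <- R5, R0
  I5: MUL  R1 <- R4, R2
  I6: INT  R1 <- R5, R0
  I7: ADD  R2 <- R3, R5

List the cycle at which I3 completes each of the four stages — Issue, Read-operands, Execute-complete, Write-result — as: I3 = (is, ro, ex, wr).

c1: I1 issues→INT
c2: I1 reads
c3: I1 exec-done
c4: I1 writes R4
c5: I2 issues→MUL
c6: I2 reads
c10: I2 exec-done
c11: I2 writes R4
c12: I3 issues→MUL
c13: I3 reads, I4 issues→INT
c17: I3 exec-done
c18: I3 writes R0
c19: I4 reads, I5 issues→MUL
c20: I4 exec-done, I5 reads
c21: I4 writes R3
c24: I5 exec-done
c25: I5 writes R1
c26: I6 issues→INT
c27: I6 reads, I7 issues→ADD
c28: I6 exec-done, I7 reads
c29: I6 writes R1
c30: I7 exec-done
c31: I7 writes R2

I3 = (12, 13, 17, 18)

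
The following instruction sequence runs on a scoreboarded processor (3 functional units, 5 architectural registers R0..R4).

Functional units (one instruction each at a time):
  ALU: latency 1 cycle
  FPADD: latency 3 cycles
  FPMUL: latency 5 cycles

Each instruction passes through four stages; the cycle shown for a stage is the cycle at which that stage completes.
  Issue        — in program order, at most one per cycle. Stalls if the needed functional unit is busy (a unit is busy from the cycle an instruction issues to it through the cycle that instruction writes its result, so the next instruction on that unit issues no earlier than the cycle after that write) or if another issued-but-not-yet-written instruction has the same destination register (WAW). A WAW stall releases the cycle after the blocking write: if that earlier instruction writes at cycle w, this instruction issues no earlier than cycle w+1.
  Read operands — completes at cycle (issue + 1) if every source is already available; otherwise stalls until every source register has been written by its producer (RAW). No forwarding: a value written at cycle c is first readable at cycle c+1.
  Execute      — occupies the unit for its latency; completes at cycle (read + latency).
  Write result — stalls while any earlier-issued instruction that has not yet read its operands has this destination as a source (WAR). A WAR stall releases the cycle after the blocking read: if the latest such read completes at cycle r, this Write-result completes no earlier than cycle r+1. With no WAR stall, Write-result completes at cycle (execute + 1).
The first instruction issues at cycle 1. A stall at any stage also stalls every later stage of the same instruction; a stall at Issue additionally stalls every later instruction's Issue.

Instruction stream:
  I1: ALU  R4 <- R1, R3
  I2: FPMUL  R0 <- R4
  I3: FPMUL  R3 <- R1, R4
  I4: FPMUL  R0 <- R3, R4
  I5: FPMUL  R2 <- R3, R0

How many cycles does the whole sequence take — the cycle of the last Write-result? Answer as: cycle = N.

[1] I1→ALU
[2] I1 RO | I2→FPMUL
[3] I1 EX
[4] I1 WR R4
[5] I2 RO
[10] I2 EX
[11] I2 WR R0
[12] I3→FPMUL
[13] I3 RO
[18] I3 EX
[19] I3 WR R3
[20] I4→FPMUL
[21] I4 RO
[26] I4 EX
[27] I4 WR R0
[28] I5→FPMUL
[29] I5 RO
[34] I5 EX
[35] I5 WR R2

cycle = 35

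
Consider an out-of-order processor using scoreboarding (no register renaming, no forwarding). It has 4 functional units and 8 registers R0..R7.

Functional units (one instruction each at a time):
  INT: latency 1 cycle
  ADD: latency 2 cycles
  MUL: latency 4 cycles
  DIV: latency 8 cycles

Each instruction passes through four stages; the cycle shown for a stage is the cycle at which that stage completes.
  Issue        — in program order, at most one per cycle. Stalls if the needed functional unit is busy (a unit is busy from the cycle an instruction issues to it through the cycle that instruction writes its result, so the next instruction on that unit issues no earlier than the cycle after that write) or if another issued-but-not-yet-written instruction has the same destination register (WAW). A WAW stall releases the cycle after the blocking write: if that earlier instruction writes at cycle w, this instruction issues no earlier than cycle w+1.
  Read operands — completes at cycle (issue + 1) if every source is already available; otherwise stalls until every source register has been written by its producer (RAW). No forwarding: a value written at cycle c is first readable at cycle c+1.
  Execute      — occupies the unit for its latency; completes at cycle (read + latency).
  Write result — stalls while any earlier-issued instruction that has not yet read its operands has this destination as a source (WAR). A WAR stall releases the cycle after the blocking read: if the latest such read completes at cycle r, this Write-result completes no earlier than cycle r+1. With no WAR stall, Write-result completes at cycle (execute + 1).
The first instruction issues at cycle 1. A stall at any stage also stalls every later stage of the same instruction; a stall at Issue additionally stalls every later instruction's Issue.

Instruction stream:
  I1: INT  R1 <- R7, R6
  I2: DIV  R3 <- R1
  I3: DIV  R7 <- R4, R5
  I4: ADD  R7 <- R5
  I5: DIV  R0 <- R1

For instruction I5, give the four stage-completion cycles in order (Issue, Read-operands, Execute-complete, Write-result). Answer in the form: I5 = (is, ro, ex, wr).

I5 = (27, 28, 36, 37)

[1] I1→INT
[2] I1 RO, I2→DIV
[3] I1 EX
[4] I1 WR R1
[5] I2 RO
[13] I2 EX
[14] I2 WR R3
[15] I3→DIV
[16] I3 RO
[24] I3 EX
[25] I3 WR R7
[26] I4→ADD
[27] I4 RO, I5→DIV
[28] I5 RO
[29] I4 EX
[30] I4 WR R7
[36] I5 EX
[37] I5 WR R0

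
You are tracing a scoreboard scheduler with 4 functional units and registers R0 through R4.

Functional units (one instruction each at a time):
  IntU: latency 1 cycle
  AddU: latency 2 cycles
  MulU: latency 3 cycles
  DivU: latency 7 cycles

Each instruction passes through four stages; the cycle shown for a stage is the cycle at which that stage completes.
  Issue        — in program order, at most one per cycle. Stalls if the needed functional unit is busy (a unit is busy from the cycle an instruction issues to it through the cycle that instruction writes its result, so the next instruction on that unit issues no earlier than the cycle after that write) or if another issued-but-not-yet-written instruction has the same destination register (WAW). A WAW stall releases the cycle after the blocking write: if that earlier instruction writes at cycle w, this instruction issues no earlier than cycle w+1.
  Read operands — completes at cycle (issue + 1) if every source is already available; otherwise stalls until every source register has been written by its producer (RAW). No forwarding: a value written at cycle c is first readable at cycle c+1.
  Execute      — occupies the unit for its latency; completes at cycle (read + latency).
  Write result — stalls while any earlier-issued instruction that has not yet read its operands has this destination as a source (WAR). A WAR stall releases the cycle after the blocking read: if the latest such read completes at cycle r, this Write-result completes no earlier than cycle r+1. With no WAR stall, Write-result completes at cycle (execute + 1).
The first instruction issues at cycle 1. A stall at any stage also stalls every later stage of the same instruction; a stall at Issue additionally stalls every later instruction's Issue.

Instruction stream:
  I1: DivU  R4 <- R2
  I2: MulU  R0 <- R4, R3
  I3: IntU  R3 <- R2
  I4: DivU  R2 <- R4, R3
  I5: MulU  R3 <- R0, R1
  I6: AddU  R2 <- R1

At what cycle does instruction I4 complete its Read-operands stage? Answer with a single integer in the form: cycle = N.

1) issue 1, read 2, done 9, write 10
2) issue 2, read 11, done 14, write 15  <RAW R4: wait I1 write@10>
3) issue 3, read 4, done 5, write 12  <WAR R3: wait I2 read@11>
4) issue 11, read 13, done 20, write 21  <struct: DivU busy until I1 writes@10 / RAW R3: wait I3 write@12>
5) issue 16, read 17, done 20, write 21  <struct: MulU busy until I2 writes@15>
6) issue 22, read 23, done 25, write 26  <WAW R2: wait I4 write@21>

cycle = 13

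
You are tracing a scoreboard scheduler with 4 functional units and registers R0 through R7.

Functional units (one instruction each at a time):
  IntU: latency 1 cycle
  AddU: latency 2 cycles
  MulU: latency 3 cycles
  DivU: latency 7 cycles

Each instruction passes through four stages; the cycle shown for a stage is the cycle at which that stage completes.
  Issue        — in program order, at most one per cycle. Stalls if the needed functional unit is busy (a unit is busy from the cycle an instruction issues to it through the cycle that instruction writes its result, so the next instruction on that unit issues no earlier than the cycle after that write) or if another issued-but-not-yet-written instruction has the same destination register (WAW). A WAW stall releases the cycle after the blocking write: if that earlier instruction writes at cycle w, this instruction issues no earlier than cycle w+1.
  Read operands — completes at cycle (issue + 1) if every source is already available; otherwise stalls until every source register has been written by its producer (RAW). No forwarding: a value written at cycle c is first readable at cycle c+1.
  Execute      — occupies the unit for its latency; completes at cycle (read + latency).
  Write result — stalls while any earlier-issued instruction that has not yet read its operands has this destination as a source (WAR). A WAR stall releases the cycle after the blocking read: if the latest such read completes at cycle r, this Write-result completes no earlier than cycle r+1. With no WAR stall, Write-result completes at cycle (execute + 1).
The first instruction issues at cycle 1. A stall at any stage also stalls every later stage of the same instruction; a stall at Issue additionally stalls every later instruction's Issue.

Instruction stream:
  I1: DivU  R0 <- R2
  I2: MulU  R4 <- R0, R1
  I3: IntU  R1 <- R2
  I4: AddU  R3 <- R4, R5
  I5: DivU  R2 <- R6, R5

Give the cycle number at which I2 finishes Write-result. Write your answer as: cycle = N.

cycle = 15

I1 -> (1, 2, 9, 10)
I2 -> (2, 11, 14, 15)  // RAW R0: wait I1 write@10
I3 -> (3, 4, 5, 12)  // WAR R1: wait I2 read@11
I4 -> (4, 16, 18, 19)  // RAW R4: wait I2 write@15
I5 -> (11, 12, 19, 20)  // struct: DivU busy until I1 writes@10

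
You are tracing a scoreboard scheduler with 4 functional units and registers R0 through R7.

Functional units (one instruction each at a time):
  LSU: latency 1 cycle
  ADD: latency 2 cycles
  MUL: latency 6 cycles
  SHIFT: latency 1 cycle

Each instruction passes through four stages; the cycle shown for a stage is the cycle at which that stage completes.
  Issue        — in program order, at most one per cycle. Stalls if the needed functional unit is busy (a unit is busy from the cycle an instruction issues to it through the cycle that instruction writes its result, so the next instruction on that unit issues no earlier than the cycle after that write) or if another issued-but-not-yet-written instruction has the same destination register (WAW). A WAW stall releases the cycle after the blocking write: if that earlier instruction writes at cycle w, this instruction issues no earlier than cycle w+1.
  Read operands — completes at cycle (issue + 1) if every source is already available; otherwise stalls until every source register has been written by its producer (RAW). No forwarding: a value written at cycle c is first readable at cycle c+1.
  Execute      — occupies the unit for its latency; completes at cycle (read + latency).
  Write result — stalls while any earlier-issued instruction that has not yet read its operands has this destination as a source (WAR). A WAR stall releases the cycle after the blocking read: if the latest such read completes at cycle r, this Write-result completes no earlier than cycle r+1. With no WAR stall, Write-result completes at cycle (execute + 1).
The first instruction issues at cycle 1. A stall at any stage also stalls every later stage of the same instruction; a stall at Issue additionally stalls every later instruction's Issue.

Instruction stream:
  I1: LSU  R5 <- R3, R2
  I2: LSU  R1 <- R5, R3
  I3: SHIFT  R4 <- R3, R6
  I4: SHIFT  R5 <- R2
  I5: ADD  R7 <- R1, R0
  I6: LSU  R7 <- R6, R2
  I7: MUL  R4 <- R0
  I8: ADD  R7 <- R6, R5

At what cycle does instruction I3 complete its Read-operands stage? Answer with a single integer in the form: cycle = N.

cycle = 7

t=1  I1 dispatched to LSU
t=2  I1 operands ready
t=3  I1 complete
t=4  R5←I1
t=5  I2 dispatched to LSU
t=6  I2 operands ready; I3 dispatched to SHIFT
t=7  I2 complete; I3 operands ready
t=8  R1←I2; I3 complete
t=9  R4←I3
t=10  I4 dispatched to SHIFT
t=11  I4 operands ready; I5 dispatched to ADD
t=12  I4 complete; I5 operands ready
t=13  R5←I4
t=14  I5 complete
t=15  R7←I5
t=16  I6 dispatched to LSU
t=17  I6 operands ready; I7 dispatched to MUL
t=18  I6 complete; I7 operands ready
t=19  R7←I6
t=20  I8 dispatched to ADD
t=21  I8 operands ready
t=23  I8 complete
t=24  I7 complete; R7←I8
t=25  R4←I7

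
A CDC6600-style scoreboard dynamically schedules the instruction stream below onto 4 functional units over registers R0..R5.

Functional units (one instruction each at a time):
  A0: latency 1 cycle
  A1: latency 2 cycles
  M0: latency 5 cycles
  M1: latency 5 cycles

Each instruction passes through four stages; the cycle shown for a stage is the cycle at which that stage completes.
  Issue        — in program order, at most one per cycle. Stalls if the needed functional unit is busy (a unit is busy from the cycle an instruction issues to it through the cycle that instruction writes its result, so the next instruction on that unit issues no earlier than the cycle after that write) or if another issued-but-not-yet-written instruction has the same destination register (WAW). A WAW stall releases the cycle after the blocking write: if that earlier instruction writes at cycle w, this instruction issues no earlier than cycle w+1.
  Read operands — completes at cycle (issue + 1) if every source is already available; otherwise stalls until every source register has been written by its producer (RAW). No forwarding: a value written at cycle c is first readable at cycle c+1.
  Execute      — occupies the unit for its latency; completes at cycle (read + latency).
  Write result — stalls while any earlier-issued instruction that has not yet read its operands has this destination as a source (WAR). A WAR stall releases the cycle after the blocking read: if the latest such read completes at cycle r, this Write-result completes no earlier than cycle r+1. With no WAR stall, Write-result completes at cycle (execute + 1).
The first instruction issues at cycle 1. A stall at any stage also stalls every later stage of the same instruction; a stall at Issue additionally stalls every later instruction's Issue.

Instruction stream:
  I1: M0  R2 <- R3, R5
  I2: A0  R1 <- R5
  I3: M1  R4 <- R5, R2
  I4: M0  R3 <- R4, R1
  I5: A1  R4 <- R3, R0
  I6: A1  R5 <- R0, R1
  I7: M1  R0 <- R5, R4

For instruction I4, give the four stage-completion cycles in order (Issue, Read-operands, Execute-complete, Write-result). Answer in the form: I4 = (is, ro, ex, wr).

I4 = (9, 16, 21, 22)

t=1  issue I1 (M0)
t=2  I1 read-ops · issue I2 (A0)
t=3  I2 read-ops · issue I3 (M1)
t=4  I2 finished on A0
t=5  I2→R1
t=7  I1 finished on M0
t=8  I1→R2
t=9  I3 read-ops · issue I4 (M0)
t=14  I3 finished on M1
t=15  I3→R4
t=16  I4 read-ops · issue I5 (A1)
t=21  I4 finished on M0
t=22  I4→R3
t=23  I5 read-ops
t=25  I5 finished on A1
t=26  I5→R4
t=27  issue I6 (A1)
t=28  I6 read-ops · issue I7 (M1)
t=30  I6 finished on A1
t=31  I6→R5
t=32  I7 read-ops
t=37  I7 finished on M1
t=38  I7→R0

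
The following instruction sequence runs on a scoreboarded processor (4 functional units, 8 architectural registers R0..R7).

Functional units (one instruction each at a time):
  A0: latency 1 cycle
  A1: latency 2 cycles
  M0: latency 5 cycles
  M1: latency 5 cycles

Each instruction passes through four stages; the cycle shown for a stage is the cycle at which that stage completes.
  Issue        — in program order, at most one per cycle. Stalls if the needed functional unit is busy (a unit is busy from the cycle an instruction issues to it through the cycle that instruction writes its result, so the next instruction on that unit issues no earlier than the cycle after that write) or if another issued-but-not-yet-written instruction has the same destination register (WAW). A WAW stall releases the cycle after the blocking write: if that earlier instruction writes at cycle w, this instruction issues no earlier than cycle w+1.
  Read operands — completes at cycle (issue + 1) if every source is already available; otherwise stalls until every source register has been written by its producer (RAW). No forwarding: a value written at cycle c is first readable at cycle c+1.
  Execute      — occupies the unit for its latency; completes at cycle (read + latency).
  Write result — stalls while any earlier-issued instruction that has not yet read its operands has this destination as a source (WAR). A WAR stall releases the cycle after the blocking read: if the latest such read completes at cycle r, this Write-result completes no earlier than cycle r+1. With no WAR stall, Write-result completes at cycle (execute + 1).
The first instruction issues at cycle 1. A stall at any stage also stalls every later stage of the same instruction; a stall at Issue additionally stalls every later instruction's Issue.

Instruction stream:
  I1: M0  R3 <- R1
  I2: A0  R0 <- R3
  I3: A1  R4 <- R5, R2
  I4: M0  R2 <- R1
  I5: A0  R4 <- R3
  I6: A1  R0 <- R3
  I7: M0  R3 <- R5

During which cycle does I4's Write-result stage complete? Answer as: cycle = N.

cycle = 16

[1] I1 dispatched to M0
[2] I1 operands ready, I2 dispatched to A0
[3] I3 dispatched to A1
[4] I3 operands ready
[6] I3 complete
[7] I1 complete, R4←I3
[8] R3←I1
[9] I2 operands ready, I4 dispatched to M0
[10] I2 complete, I4 operands ready
[11] R0←I2
[12] I5 dispatched to A0
[13] I5 operands ready, I6 dispatched to A1
[14] I5 complete, I6 operands ready
[15] I4 complete, R4←I5
[16] R2←I4, I6 complete
[17] R0←I6, I7 dispatched to M0
[18] I7 operands ready
[23] I7 complete
[24] R3←I7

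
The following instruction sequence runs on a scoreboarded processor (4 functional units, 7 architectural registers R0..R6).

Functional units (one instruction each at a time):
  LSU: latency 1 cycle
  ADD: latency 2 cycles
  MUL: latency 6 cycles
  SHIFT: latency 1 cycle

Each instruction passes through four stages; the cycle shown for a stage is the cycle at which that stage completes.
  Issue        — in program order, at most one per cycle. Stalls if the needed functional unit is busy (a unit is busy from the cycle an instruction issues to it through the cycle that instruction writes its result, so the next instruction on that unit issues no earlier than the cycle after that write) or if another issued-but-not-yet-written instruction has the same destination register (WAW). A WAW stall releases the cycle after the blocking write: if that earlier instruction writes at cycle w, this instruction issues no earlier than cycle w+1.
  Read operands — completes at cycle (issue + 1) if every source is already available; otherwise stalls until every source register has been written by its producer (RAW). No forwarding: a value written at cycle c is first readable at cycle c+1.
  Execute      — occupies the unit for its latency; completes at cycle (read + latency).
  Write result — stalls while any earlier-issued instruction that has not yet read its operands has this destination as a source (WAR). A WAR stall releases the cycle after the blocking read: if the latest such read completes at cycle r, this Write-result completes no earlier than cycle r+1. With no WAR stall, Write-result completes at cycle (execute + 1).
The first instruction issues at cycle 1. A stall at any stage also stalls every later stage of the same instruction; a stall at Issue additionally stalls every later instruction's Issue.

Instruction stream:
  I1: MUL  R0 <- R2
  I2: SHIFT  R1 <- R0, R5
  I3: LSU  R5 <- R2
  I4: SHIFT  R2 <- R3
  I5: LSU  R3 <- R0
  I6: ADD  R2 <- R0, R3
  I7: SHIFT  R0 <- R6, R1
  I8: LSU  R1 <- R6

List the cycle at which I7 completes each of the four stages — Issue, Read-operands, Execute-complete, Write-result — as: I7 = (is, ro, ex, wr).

  I1 | 1 | 2 | 8 | 9
  I2 | 2 | 10 | 11 | 12   RAW R0: wait I1 write@9
  I3 | 3 | 4 | 5 | 11   WAR R5: wait I2 read@10
  I4 | 13 | 14 | 15 | 16   struct: SHIFT busy until I2 writes@12
  I5 | 14 | 15 | 16 | 17
  I6 | 17 | 18 | 20 | 21   WAW R2: wait I4 write@16
  I7 | 18 | 19 | 20 | 21
  I8 | 19 | 20 | 21 | 22

I7 = (18, 19, 20, 21)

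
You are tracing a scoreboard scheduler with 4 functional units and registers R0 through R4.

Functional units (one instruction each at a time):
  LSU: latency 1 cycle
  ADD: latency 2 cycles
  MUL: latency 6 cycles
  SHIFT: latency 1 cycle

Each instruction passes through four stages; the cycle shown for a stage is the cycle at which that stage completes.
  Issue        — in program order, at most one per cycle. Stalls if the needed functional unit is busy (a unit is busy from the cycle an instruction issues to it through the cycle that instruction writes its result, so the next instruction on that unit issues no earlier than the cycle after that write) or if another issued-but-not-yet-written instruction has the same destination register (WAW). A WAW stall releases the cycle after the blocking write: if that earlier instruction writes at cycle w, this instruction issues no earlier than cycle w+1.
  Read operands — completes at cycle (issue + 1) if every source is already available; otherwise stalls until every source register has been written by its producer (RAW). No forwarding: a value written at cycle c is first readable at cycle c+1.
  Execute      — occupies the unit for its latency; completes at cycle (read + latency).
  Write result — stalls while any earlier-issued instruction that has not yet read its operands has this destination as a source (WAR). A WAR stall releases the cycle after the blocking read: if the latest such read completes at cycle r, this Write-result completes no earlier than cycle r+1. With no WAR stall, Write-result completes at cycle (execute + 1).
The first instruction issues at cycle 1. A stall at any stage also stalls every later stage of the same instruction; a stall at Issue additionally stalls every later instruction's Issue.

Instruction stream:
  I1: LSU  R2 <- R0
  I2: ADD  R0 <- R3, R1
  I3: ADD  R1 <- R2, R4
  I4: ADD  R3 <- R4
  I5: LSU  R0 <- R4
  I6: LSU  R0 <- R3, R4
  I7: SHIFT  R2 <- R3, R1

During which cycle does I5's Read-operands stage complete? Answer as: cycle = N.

cycle = 14

  I1 | 1 | 2 | 3 | 4
  I2 | 2 | 3 | 5 | 6
  I3 | 7 | 8 | 10 | 11   struct: ADD busy until I2 writes@6
  I4 | 12 | 13 | 15 | 16   struct: ADD busy until I3 writes@11
  I5 | 13 | 14 | 15 | 16
  I6 | 17 | 18 | 19 | 20   struct: LSU busy until I5 writes@16
  I7 | 18 | 19 | 20 | 21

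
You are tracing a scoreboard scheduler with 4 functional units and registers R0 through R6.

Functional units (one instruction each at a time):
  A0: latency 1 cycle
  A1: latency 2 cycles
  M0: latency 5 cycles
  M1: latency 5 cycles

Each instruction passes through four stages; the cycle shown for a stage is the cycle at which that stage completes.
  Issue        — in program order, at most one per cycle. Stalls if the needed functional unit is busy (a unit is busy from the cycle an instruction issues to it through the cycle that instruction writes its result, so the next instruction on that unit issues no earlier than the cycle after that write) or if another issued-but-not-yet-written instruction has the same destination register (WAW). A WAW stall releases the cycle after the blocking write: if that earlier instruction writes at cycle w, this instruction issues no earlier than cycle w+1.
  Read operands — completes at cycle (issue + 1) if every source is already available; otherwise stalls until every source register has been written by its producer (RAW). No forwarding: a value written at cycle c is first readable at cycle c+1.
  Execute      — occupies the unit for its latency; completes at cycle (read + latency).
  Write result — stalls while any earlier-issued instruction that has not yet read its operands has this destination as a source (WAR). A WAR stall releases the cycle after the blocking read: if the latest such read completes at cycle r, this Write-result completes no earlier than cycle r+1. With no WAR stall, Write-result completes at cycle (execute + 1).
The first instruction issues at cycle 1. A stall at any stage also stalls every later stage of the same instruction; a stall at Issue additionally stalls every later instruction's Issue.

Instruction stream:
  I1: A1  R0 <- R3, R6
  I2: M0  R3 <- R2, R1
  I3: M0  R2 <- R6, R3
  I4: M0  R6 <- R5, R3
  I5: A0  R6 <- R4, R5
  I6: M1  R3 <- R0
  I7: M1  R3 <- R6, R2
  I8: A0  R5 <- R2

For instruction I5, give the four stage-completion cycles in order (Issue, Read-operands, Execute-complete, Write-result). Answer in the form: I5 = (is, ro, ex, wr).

I5 = (26, 27, 28, 29)

t=1  I1→A1
t=2  I1 RO | I2→M0
t=3  I2 RO
t=4  I1 EX
t=5  I1 WR R0
t=8  I2 EX
t=9  I2 WR R3
t=10  I3→M0
t=11  I3 RO
t=16  I3 EX
t=17  I3 WR R2
t=18  I4→M0
t=19  I4 RO
t=24  I4 EX
t=25  I4 WR R6
t=26  I5→A0
t=27  I5 RO | I6→M1
t=28  I5 EX | I6 RO
t=29  I5 WR R6
t=33  I6 EX
t=34  I6 WR R3
t=35  I7→M1
t=36  I7 RO | I8→A0
t=37  I8 RO
t=38  I8 EX
t=39  I8 WR R5
t=41  I7 EX
t=42  I7 WR R3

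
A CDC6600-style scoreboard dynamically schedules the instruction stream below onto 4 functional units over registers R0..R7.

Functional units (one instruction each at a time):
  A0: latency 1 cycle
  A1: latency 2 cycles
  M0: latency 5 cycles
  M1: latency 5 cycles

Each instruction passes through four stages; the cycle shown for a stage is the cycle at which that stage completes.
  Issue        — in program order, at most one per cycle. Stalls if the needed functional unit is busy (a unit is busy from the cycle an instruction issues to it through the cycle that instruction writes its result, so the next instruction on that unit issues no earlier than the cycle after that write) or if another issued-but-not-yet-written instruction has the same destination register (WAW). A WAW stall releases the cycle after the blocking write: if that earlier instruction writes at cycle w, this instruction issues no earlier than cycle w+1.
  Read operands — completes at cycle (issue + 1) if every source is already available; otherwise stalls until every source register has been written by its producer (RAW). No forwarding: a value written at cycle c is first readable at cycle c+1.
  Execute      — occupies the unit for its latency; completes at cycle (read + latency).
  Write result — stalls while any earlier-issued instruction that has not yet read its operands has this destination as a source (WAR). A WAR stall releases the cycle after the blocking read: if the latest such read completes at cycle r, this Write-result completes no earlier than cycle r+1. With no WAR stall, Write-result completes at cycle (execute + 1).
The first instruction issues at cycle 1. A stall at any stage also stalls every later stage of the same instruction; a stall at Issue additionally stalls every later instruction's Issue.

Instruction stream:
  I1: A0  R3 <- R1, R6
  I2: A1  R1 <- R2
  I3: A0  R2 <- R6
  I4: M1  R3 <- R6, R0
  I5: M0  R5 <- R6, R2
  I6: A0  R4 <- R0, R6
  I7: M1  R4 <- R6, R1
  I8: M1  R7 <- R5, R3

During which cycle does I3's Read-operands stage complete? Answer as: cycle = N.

cycle = 6

[1] I1 issues→A0
[2] I1 reads, I2 issues→A1
[3] I1 exec-done, I2 reads
[4] I1 writes R3
[5] I2 exec-done, I3 issues→A0
[6] I2 writes R1, I3 reads, I4 issues→M1
[7] I3 exec-done, I4 reads, I5 issues→M0
[8] I3 writes R2
[9] I5 reads, I6 issues→A0
[10] I6 reads
[11] I6 exec-done
[12] I4 exec-done, I6 writes R4
[13] I4 writes R3
[14] I5 exec-done, I7 issues→M1
[15] I5 writes R5, I7 reads
[20] I7 exec-done
[21] I7 writes R4
[22] I8 issues→M1
[23] I8 reads
[28] I8 exec-done
[29] I8 writes R7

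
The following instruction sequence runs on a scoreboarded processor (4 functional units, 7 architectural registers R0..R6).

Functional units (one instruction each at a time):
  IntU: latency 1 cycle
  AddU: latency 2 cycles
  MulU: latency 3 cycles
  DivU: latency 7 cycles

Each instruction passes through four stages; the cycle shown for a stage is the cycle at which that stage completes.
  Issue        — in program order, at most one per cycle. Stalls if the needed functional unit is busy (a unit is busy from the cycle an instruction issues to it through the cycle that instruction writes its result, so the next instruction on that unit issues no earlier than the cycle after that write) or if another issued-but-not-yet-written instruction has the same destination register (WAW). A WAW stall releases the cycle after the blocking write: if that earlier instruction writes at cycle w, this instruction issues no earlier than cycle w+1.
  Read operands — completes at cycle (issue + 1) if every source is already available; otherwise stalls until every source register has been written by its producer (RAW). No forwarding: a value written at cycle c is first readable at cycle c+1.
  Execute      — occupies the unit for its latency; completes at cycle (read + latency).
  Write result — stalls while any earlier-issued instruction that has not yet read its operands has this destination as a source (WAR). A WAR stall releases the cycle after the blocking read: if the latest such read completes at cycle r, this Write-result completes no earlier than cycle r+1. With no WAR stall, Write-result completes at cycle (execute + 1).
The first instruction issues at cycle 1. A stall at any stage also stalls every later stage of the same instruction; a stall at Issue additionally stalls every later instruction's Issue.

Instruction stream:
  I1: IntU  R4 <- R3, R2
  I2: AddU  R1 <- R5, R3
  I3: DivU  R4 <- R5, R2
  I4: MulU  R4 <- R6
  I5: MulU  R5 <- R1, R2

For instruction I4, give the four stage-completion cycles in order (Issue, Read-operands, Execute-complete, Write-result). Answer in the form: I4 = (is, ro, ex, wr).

I1 -> (1, 2, 3, 4)
I2 -> (2, 3, 5, 6)
I3 -> (5, 6, 13, 14)  // WAW R4: wait I1 write@4
I4 -> (15, 16, 19, 20)  // WAW R4: wait I3 write@14
I5 -> (21, 22, 25, 26)  // struct: MulU busy until I4 writes@20

I4 = (15, 16, 19, 20)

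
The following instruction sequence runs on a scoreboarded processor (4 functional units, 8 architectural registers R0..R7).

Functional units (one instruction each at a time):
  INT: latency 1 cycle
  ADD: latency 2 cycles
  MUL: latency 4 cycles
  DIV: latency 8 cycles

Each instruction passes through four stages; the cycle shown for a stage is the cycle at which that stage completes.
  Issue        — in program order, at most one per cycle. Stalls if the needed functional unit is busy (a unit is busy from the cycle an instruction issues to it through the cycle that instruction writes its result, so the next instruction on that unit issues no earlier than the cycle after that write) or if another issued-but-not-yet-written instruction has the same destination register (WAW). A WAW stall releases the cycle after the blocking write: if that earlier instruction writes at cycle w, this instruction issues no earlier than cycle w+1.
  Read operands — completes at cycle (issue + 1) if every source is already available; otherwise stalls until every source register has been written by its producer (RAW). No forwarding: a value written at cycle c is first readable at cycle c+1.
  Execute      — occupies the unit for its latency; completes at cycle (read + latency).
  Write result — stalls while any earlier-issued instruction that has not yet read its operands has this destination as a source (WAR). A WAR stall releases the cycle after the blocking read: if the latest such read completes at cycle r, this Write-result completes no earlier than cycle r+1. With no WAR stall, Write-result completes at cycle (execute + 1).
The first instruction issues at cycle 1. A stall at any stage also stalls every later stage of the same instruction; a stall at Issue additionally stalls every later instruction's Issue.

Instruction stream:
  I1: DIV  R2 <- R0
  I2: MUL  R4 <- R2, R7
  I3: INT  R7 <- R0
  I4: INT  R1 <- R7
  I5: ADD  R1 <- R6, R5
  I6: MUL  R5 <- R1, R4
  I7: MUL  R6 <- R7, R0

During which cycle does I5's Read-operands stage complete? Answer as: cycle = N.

cycle = 19

1) issue 1, read 2, done 10, write 11
2) issue 2, read 12, done 16, write 17  <RAW R2: wait I1 write@11>
3) issue 3, read 4, done 5, write 13  <WAR R7: wait I2 read@12>
4) issue 14, read 15, done 16, write 17  <struct: INT busy until I3 writes@13>
5) issue 18, read 19, done 21, write 22  <WAW R1: wait I4 write@17>
6) issue 19, read 23, done 27, write 28  <RAW R1: wait I5 write@22>
7) issue 29, read 30, done 34, write 35  <struct: MUL busy until I6 writes@28>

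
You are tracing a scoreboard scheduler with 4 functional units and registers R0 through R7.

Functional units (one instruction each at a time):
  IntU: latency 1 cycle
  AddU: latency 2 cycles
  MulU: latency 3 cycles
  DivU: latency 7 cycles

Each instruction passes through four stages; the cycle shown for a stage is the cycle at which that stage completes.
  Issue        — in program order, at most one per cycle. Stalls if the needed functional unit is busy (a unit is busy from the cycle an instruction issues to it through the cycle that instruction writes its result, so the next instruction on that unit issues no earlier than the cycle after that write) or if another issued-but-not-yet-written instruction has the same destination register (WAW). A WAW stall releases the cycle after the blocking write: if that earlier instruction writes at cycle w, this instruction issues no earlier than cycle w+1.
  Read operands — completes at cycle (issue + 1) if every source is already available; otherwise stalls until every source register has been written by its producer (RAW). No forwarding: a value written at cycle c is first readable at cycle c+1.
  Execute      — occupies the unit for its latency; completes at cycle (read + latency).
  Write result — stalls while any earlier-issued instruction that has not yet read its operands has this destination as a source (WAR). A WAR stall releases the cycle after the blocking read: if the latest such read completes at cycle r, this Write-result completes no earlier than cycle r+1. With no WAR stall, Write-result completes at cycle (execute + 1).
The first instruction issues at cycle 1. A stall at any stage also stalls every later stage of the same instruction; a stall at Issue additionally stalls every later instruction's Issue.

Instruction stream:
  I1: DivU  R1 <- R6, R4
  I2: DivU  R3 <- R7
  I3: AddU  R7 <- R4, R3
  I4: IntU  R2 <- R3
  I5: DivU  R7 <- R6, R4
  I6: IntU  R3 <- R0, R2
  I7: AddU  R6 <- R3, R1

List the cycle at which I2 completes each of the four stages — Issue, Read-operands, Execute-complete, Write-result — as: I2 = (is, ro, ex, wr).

I2 = (11, 12, 19, 20)

I1: IS=1 RO=2 EX=9 WR=10
I2: IS=11 RO=12 EX=19 WR=20  [struct: DivU busy until I1 writes@10]
I3: IS=12 RO=21 EX=23 WR=24  [RAW R3: wait I2 write@20]
I4: IS=13 RO=21 EX=22 WR=23  [RAW R3: wait I2 write@20]
I5: IS=25 RO=26 EX=33 WR=34  [WAW R7: wait I3 write@24]
I6: IS=26 RO=27 EX=28 WR=29
I7: IS=27 RO=30 EX=32 WR=33  [RAW R3: wait I6 write@29]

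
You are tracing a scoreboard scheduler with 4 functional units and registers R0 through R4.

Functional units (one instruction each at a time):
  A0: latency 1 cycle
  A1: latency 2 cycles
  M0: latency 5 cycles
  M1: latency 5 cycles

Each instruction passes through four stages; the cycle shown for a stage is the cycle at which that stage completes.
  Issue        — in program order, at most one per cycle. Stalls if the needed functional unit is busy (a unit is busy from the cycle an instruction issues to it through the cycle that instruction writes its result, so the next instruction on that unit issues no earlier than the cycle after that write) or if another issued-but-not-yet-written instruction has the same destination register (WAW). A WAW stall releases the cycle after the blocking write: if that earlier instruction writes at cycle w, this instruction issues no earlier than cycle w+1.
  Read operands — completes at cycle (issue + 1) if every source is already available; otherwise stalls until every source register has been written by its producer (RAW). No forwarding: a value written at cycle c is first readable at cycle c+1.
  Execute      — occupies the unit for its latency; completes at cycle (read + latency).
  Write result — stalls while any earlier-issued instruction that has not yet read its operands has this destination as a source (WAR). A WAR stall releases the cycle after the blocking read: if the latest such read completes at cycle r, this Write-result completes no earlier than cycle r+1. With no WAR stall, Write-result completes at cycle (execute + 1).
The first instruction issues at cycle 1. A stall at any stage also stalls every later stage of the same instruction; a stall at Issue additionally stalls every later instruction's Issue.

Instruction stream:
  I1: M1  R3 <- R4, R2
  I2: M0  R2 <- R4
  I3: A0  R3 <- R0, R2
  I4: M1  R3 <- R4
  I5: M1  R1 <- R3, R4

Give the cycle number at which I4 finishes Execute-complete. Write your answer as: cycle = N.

cycle = 19

c1: I1 issues→M1
c2: I1 reads | I2 issues→M0
c3: I2 reads
c7: I1 exec-done
c8: I1 writes R3 | I2 exec-done
c9: I2 writes R2 | I3 issues→A0
c10: I3 reads
c11: I3 exec-done
c12: I3 writes R3
c13: I4 issues→M1
c14: I4 reads
c19: I4 exec-done
c20: I4 writes R3
c21: I5 issues→M1
c22: I5 reads
c27: I5 exec-done
c28: I5 writes R1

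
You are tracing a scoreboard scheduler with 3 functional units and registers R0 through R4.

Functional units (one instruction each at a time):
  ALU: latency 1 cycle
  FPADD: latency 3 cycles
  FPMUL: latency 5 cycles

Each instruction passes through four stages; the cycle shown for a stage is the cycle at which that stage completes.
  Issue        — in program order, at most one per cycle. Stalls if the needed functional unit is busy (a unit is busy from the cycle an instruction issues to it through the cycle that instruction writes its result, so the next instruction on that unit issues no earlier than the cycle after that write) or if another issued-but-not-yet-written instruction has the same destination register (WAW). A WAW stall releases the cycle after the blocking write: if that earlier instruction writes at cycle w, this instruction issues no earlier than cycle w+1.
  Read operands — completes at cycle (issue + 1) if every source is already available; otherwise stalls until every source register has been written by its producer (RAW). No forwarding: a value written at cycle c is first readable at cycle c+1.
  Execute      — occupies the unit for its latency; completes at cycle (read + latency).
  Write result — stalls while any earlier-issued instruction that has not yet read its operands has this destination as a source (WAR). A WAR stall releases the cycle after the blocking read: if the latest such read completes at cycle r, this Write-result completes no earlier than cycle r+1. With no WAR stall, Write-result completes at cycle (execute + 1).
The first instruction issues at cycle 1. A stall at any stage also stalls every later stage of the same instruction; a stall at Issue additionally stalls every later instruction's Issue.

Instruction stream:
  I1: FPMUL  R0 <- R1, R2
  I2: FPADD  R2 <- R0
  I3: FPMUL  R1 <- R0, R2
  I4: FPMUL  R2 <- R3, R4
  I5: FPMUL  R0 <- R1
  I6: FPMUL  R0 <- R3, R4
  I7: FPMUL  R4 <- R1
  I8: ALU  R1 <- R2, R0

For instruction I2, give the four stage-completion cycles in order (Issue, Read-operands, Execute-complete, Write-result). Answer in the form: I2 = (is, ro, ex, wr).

I2 = (2, 9, 12, 13)

[1] issue I1 (FPMUL)
[2] I1 read-ops | issue I2 (FPADD)
[7] I1 finished on FPMUL
[8] I1→R0
[9] I2 read-ops | issue I3 (FPMUL)
[12] I2 finished on FPADD
[13] I2→R2
[14] I3 read-ops
[19] I3 finished on FPMUL
[20] I3→R1
[21] issue I4 (FPMUL)
[22] I4 read-ops
[27] I4 finished on FPMUL
[28] I4→R2
[29] issue I5 (FPMUL)
[30] I5 read-ops
[35] I5 finished on FPMUL
[36] I5→R0
[37] issue I6 (FPMUL)
[38] I6 read-ops
[43] I6 finished on FPMUL
[44] I6→R0
[45] issue I7 (FPMUL)
[46] I7 read-ops | issue I8 (ALU)
[47] I8 read-ops
[48] I8 finished on ALU
[49] I8→R1
[51] I7 finished on FPMUL
[52] I7→R4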